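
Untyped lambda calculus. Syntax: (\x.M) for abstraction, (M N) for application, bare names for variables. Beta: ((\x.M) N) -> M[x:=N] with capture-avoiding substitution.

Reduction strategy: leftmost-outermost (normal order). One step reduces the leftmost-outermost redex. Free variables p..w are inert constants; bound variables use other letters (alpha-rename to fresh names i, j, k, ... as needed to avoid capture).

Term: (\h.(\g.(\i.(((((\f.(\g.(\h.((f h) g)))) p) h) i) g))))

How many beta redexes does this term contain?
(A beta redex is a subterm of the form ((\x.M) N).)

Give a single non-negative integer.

Term: (\h.(\g.(\i.(((((\f.(\g.(\h.((f h) g)))) p) h) i) g))))
  Redex: ((\f.(\g.(\h.((f h) g)))) p)
Total redexes: 1

Answer: 1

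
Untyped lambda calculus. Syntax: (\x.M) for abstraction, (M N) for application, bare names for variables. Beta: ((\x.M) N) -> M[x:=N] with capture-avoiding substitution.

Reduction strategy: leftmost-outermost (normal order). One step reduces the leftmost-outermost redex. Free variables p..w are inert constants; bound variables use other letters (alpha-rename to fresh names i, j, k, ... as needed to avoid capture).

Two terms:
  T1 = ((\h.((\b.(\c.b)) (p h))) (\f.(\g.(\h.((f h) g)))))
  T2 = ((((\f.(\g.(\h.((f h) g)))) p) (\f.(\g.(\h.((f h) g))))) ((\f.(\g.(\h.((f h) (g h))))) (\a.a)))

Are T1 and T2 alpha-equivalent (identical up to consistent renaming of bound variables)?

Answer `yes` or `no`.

Answer: no

Derivation:
Term 1: ((\h.((\b.(\c.b)) (p h))) (\f.(\g.(\h.((f h) g)))))
Term 2: ((((\f.(\g.(\h.((f h) g)))) p) (\f.(\g.(\h.((f h) g))))) ((\f.(\g.(\h.((f h) (g h))))) (\a.a)))
Alpha-equivalence: compare structure up to binder renaming.
Result: False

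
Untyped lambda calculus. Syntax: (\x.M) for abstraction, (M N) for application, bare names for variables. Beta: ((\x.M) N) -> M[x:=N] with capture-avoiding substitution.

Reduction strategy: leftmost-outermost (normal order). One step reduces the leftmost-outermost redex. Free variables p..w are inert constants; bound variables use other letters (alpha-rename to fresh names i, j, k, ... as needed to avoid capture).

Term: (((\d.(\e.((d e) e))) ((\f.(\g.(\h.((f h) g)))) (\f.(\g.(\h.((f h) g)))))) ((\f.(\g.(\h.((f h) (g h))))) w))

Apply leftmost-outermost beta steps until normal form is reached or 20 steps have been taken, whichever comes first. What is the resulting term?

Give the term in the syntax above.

Answer: (\h.((w (\g.(\h.((w h) (g h))))) (h (\g.(\h.((w h) (g h)))))))

Derivation:
Step 0: (((\d.(\e.((d e) e))) ((\f.(\g.(\h.((f h) g)))) (\f.(\g.(\h.((f h) g)))))) ((\f.(\g.(\h.((f h) (g h))))) w))
Step 1: ((\e.((((\f.(\g.(\h.((f h) g)))) (\f.(\g.(\h.((f h) g))))) e) e)) ((\f.(\g.(\h.((f h) (g h))))) w))
Step 2: ((((\f.(\g.(\h.((f h) g)))) (\f.(\g.(\h.((f h) g))))) ((\f.(\g.(\h.((f h) (g h))))) w)) ((\f.(\g.(\h.((f h) (g h))))) w))
Step 3: (((\g.(\h.(((\f.(\g.(\h.((f h) g)))) h) g))) ((\f.(\g.(\h.((f h) (g h))))) w)) ((\f.(\g.(\h.((f h) (g h))))) w))
Step 4: ((\h.(((\f.(\g.(\h.((f h) g)))) h) ((\f.(\g.(\h.((f h) (g h))))) w))) ((\f.(\g.(\h.((f h) (g h))))) w))
Step 5: (((\f.(\g.(\h.((f h) g)))) ((\f.(\g.(\h.((f h) (g h))))) w)) ((\f.(\g.(\h.((f h) (g h))))) w))
Step 6: ((\g.(\h.((((\f.(\g.(\h.((f h) (g h))))) w) h) g))) ((\f.(\g.(\h.((f h) (g h))))) w))
Step 7: (\h.((((\f.(\g.(\h.((f h) (g h))))) w) h) ((\f.(\g.(\h.((f h) (g h))))) w)))
Step 8: (\h.(((\g.(\h.((w h) (g h)))) h) ((\f.(\g.(\h.((f h) (g h))))) w)))
Step 9: (\h.((\i.((w i) (h i))) ((\f.(\g.(\h.((f h) (g h))))) w)))
Step 10: (\h.((w ((\f.(\g.(\h.((f h) (g h))))) w)) (h ((\f.(\g.(\h.((f h) (g h))))) w))))
Step 11: (\h.((w (\g.(\h.((w h) (g h))))) (h ((\f.(\g.(\h.((f h) (g h))))) w))))
Step 12: (\h.((w (\g.(\h.((w h) (g h))))) (h (\g.(\h.((w h) (g h)))))))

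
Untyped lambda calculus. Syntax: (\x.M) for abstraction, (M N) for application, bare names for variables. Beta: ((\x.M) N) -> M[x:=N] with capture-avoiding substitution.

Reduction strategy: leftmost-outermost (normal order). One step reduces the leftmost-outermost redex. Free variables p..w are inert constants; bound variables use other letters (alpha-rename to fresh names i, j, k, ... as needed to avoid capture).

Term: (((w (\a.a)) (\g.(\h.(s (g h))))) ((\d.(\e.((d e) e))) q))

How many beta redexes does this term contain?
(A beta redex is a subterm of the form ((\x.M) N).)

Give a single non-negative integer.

Answer: 1

Derivation:
Term: (((w (\a.a)) (\g.(\h.(s (g h))))) ((\d.(\e.((d e) e))) q))
  Redex: ((\d.(\e.((d e) e))) q)
Total redexes: 1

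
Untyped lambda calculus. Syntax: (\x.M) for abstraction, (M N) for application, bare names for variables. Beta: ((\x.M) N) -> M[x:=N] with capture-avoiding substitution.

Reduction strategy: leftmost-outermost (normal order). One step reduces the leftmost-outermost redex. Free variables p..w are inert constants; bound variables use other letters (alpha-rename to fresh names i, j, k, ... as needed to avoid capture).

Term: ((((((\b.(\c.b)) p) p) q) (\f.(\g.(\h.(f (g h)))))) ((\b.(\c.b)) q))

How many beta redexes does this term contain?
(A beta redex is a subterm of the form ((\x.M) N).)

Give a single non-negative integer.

Answer: 2

Derivation:
Term: ((((((\b.(\c.b)) p) p) q) (\f.(\g.(\h.(f (g h)))))) ((\b.(\c.b)) q))
  Redex: ((\b.(\c.b)) p)
  Redex: ((\b.(\c.b)) q)
Total redexes: 2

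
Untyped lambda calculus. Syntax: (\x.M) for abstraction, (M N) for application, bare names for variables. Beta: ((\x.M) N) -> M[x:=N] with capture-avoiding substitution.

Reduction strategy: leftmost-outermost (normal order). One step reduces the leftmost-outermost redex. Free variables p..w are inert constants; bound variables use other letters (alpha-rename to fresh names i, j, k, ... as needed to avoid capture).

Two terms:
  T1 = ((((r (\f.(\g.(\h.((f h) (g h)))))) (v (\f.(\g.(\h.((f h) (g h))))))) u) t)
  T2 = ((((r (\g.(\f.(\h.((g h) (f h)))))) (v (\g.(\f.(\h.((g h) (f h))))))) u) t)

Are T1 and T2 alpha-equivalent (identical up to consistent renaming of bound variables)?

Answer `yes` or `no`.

Term 1: ((((r (\f.(\g.(\h.((f h) (g h)))))) (v (\f.(\g.(\h.((f h) (g h))))))) u) t)
Term 2: ((((r (\g.(\f.(\h.((g h) (f h)))))) (v (\g.(\f.(\h.((g h) (f h))))))) u) t)
Alpha-equivalence: compare structure up to binder renaming.
Result: True

Answer: yes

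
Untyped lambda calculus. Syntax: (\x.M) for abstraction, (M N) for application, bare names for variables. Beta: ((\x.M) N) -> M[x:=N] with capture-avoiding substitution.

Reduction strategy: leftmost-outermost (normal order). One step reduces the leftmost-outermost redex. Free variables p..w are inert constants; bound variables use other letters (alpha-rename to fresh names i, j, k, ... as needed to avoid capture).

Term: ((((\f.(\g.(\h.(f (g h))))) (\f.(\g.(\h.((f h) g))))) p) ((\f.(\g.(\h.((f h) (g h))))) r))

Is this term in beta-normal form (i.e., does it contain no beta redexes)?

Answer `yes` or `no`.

Answer: no

Derivation:
Term: ((((\f.(\g.(\h.(f (g h))))) (\f.(\g.(\h.((f h) g))))) p) ((\f.(\g.(\h.((f h) (g h))))) r))
Found 2 beta redex(es).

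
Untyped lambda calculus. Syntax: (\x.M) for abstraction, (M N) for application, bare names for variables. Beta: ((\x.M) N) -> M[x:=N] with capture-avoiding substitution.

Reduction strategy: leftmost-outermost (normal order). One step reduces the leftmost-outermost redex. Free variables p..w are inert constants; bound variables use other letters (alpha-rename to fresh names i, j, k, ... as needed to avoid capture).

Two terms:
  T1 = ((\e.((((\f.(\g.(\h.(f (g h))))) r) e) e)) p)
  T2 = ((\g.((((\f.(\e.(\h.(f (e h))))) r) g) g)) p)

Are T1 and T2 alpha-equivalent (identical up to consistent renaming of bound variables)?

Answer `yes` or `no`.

Term 1: ((\e.((((\f.(\g.(\h.(f (g h))))) r) e) e)) p)
Term 2: ((\g.((((\f.(\e.(\h.(f (e h))))) r) g) g)) p)
Alpha-equivalence: compare structure up to binder renaming.
Result: True

Answer: yes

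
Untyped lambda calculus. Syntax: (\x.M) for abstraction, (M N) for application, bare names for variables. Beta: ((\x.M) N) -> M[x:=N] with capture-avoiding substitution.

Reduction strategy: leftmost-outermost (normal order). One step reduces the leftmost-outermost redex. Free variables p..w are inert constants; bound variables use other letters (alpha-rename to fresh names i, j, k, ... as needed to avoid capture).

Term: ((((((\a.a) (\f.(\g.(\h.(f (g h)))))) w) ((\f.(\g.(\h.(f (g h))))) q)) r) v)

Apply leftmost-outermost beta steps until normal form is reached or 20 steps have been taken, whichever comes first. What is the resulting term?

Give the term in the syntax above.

Step 0: ((((((\a.a) (\f.(\g.(\h.(f (g h)))))) w) ((\f.(\g.(\h.(f (g h))))) q)) r) v)
Step 1: (((((\f.(\g.(\h.(f (g h))))) w) ((\f.(\g.(\h.(f (g h))))) q)) r) v)
Step 2: ((((\g.(\h.(w (g h)))) ((\f.(\g.(\h.(f (g h))))) q)) r) v)
Step 3: (((\h.(w (((\f.(\g.(\h.(f (g h))))) q) h))) r) v)
Step 4: ((w (((\f.(\g.(\h.(f (g h))))) q) r)) v)
Step 5: ((w ((\g.(\h.(q (g h)))) r)) v)
Step 6: ((w (\h.(q (r h)))) v)

Answer: ((w (\h.(q (r h)))) v)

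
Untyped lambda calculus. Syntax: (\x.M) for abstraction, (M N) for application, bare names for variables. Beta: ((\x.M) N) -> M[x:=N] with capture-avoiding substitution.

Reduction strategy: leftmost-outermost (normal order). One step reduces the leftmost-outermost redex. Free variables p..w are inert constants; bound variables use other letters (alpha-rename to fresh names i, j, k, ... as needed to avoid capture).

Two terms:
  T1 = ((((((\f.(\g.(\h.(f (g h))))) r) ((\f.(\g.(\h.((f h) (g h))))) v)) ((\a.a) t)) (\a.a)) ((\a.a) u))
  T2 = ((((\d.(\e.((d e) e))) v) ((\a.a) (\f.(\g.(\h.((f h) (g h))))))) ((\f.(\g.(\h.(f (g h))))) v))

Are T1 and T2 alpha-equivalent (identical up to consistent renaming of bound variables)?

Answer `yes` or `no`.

Term 1: ((((((\f.(\g.(\h.(f (g h))))) r) ((\f.(\g.(\h.((f h) (g h))))) v)) ((\a.a) t)) (\a.a)) ((\a.a) u))
Term 2: ((((\d.(\e.((d e) e))) v) ((\a.a) (\f.(\g.(\h.((f h) (g h))))))) ((\f.(\g.(\h.(f (g h))))) v))
Alpha-equivalence: compare structure up to binder renaming.
Result: False

Answer: no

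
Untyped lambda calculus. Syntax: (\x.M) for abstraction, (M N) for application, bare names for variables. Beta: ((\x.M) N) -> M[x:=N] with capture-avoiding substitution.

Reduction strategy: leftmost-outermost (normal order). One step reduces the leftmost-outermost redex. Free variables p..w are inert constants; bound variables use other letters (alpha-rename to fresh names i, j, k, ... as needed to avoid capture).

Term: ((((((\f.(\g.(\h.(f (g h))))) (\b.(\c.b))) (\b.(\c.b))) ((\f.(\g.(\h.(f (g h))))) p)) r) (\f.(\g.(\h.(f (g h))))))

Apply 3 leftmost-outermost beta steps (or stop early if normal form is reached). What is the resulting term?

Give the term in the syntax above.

Step 0: ((((((\f.(\g.(\h.(f (g h))))) (\b.(\c.b))) (\b.(\c.b))) ((\f.(\g.(\h.(f (g h))))) p)) r) (\f.(\g.(\h.(f (g h))))))
Step 1: (((((\g.(\h.((\b.(\c.b)) (g h)))) (\b.(\c.b))) ((\f.(\g.(\h.(f (g h))))) p)) r) (\f.(\g.(\h.(f (g h))))))
Step 2: ((((\h.((\b.(\c.b)) ((\b.(\c.b)) h))) ((\f.(\g.(\h.(f (g h))))) p)) r) (\f.(\g.(\h.(f (g h))))))
Step 3: ((((\b.(\c.b)) ((\b.(\c.b)) ((\f.(\g.(\h.(f (g h))))) p))) r) (\f.(\g.(\h.(f (g h))))))

Answer: ((((\b.(\c.b)) ((\b.(\c.b)) ((\f.(\g.(\h.(f (g h))))) p))) r) (\f.(\g.(\h.(f (g h))))))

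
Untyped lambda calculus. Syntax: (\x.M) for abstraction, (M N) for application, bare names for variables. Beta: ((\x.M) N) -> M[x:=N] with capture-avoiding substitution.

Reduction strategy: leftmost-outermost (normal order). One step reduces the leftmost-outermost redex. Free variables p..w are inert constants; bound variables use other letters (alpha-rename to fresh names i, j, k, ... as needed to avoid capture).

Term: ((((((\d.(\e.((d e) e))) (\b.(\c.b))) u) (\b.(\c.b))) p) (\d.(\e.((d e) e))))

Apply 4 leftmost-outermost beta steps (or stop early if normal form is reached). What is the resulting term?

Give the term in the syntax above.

Step 0: ((((((\d.(\e.((d e) e))) (\b.(\c.b))) u) (\b.(\c.b))) p) (\d.(\e.((d e) e))))
Step 1: (((((\e.(((\b.(\c.b)) e) e)) u) (\b.(\c.b))) p) (\d.(\e.((d e) e))))
Step 2: ((((((\b.(\c.b)) u) u) (\b.(\c.b))) p) (\d.(\e.((d e) e))))
Step 3: (((((\c.u) u) (\b.(\c.b))) p) (\d.(\e.((d e) e))))
Step 4: (((u (\b.(\c.b))) p) (\d.(\e.((d e) e))))

Answer: (((u (\b.(\c.b))) p) (\d.(\e.((d e) e))))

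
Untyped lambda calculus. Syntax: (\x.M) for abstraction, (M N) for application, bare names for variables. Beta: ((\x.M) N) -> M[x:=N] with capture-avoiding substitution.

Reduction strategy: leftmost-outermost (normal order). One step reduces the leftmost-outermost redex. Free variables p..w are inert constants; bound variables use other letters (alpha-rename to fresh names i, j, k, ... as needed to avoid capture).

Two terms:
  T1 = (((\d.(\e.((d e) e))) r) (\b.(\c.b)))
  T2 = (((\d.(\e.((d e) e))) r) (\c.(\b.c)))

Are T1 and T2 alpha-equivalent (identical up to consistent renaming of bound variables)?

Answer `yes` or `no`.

Answer: yes

Derivation:
Term 1: (((\d.(\e.((d e) e))) r) (\b.(\c.b)))
Term 2: (((\d.(\e.((d e) e))) r) (\c.(\b.c)))
Alpha-equivalence: compare structure up to binder renaming.
Result: True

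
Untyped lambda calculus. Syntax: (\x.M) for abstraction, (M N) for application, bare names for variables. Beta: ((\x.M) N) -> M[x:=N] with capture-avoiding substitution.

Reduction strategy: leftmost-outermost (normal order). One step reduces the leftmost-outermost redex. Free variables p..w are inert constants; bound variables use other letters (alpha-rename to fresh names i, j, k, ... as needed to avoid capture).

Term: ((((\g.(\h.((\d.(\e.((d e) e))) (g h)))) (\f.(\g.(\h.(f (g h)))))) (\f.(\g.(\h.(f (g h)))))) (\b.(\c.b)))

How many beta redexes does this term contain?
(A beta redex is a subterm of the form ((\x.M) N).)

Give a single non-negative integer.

Answer: 2

Derivation:
Term: ((((\g.(\h.((\d.(\e.((d e) e))) (g h)))) (\f.(\g.(\h.(f (g h)))))) (\f.(\g.(\h.(f (g h)))))) (\b.(\c.b)))
  Redex: ((\g.(\h.((\d.(\e.((d e) e))) (g h)))) (\f.(\g.(\h.(f (g h))))))
  Redex: ((\d.(\e.((d e) e))) (g h))
Total redexes: 2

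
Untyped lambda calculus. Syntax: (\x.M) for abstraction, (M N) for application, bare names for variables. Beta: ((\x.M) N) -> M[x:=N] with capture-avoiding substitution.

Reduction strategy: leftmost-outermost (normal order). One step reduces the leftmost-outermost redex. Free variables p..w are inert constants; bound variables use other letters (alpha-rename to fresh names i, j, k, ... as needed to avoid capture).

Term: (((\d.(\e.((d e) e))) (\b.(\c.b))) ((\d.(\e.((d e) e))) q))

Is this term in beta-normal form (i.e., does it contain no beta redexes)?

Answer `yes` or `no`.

Term: (((\d.(\e.((d e) e))) (\b.(\c.b))) ((\d.(\e.((d e) e))) q))
Found 2 beta redex(es).

Answer: no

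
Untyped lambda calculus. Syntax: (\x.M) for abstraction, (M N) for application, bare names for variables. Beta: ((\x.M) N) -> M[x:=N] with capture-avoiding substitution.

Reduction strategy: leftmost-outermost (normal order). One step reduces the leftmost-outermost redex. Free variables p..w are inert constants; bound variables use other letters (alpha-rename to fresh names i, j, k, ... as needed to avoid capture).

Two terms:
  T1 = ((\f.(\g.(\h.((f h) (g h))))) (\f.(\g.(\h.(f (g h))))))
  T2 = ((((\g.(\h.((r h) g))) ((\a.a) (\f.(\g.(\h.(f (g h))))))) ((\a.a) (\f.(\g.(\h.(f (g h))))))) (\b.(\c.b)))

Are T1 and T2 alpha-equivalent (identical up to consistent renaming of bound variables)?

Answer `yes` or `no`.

Answer: no

Derivation:
Term 1: ((\f.(\g.(\h.((f h) (g h))))) (\f.(\g.(\h.(f (g h))))))
Term 2: ((((\g.(\h.((r h) g))) ((\a.a) (\f.(\g.(\h.(f (g h))))))) ((\a.a) (\f.(\g.(\h.(f (g h))))))) (\b.(\c.b)))
Alpha-equivalence: compare structure up to binder renaming.
Result: False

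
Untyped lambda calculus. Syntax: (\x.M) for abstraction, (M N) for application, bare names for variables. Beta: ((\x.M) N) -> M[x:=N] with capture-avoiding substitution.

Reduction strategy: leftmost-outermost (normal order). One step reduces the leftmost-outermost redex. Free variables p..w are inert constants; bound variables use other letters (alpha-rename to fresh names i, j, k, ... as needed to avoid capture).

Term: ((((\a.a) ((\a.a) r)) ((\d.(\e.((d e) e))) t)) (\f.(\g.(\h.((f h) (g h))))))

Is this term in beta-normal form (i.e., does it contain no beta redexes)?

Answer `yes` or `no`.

Term: ((((\a.a) ((\a.a) r)) ((\d.(\e.((d e) e))) t)) (\f.(\g.(\h.((f h) (g h))))))
Found 3 beta redex(es).

Answer: no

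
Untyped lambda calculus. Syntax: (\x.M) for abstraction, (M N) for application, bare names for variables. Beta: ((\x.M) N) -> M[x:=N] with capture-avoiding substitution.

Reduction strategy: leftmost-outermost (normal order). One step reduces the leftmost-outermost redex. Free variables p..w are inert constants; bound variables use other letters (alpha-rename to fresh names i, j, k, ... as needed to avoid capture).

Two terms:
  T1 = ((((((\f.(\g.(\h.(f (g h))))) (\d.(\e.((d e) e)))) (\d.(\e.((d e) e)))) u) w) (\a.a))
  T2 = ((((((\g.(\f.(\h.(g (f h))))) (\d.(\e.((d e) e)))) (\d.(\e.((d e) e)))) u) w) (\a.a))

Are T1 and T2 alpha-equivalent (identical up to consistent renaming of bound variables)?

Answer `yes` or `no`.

Answer: yes

Derivation:
Term 1: ((((((\f.(\g.(\h.(f (g h))))) (\d.(\e.((d e) e)))) (\d.(\e.((d e) e)))) u) w) (\a.a))
Term 2: ((((((\g.(\f.(\h.(g (f h))))) (\d.(\e.((d e) e)))) (\d.(\e.((d e) e)))) u) w) (\a.a))
Alpha-equivalence: compare structure up to binder renaming.
Result: True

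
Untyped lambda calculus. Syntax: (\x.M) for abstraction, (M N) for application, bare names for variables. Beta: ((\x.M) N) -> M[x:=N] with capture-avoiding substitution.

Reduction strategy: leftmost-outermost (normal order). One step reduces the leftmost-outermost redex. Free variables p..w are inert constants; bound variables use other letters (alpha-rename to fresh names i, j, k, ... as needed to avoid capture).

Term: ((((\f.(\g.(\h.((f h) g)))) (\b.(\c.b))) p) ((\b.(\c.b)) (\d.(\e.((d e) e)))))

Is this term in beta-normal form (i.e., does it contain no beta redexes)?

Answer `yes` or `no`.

Term: ((((\f.(\g.(\h.((f h) g)))) (\b.(\c.b))) p) ((\b.(\c.b)) (\d.(\e.((d e) e)))))
Found 2 beta redex(es).

Answer: no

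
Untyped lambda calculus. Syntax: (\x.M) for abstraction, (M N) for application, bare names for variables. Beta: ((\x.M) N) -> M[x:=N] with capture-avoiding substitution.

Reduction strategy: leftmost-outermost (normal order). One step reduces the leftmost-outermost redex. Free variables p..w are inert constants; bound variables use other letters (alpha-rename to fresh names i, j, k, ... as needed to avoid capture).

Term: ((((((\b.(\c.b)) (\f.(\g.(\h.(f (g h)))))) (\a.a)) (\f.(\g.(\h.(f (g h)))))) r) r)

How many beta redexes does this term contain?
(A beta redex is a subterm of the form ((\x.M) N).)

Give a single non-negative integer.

Term: ((((((\b.(\c.b)) (\f.(\g.(\h.(f (g h)))))) (\a.a)) (\f.(\g.(\h.(f (g h)))))) r) r)
  Redex: ((\b.(\c.b)) (\f.(\g.(\h.(f (g h))))))
Total redexes: 1

Answer: 1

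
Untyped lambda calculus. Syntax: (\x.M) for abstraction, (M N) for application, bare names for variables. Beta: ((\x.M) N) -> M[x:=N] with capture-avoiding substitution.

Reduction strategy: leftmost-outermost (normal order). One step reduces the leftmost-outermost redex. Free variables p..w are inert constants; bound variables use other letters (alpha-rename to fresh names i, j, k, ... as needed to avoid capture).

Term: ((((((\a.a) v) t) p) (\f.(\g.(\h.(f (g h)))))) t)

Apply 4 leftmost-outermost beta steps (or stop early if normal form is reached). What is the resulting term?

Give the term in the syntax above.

Answer: ((((v t) p) (\f.(\g.(\h.(f (g h)))))) t)

Derivation:
Step 0: ((((((\a.a) v) t) p) (\f.(\g.(\h.(f (g h)))))) t)
Step 1: ((((v t) p) (\f.(\g.(\h.(f (g h)))))) t)
Step 2: (normal form reached)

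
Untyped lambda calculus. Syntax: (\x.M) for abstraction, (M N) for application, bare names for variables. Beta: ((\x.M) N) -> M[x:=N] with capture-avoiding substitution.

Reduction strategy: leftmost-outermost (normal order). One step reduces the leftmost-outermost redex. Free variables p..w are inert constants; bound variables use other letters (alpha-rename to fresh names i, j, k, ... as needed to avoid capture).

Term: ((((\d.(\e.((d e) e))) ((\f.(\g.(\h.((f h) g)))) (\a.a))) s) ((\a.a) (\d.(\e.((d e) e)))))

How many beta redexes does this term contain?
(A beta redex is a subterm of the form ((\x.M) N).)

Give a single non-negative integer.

Term: ((((\d.(\e.((d e) e))) ((\f.(\g.(\h.((f h) g)))) (\a.a))) s) ((\a.a) (\d.(\e.((d e) e)))))
  Redex: ((\d.(\e.((d e) e))) ((\f.(\g.(\h.((f h) g)))) (\a.a)))
  Redex: ((\f.(\g.(\h.((f h) g)))) (\a.a))
  Redex: ((\a.a) (\d.(\e.((d e) e))))
Total redexes: 3

Answer: 3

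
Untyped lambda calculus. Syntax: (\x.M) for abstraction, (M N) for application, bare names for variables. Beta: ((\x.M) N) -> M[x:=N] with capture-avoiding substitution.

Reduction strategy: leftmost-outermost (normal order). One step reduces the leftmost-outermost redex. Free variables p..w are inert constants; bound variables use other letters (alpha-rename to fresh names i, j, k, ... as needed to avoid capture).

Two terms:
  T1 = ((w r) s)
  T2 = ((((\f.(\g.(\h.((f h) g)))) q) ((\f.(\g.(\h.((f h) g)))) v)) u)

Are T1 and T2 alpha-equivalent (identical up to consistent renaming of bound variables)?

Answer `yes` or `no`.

Term 1: ((w r) s)
Term 2: ((((\f.(\g.(\h.((f h) g)))) q) ((\f.(\g.(\h.((f h) g)))) v)) u)
Alpha-equivalence: compare structure up to binder renaming.
Result: False

Answer: no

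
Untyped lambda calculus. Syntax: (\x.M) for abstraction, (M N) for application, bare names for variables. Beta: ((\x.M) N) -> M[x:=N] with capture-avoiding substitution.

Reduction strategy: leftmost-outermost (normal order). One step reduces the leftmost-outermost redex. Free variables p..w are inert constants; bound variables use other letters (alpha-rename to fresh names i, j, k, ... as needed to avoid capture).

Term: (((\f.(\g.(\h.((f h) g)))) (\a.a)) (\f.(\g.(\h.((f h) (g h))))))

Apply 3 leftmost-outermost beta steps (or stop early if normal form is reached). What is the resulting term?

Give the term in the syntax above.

Answer: (\h.(h (\f.(\g.(\h.((f h) (g h)))))))

Derivation:
Step 0: (((\f.(\g.(\h.((f h) g)))) (\a.a)) (\f.(\g.(\h.((f h) (g h))))))
Step 1: ((\g.(\h.(((\a.a) h) g))) (\f.(\g.(\h.((f h) (g h))))))
Step 2: (\h.(((\a.a) h) (\f.(\g.(\h.((f h) (g h)))))))
Step 3: (\h.(h (\f.(\g.(\h.((f h) (g h)))))))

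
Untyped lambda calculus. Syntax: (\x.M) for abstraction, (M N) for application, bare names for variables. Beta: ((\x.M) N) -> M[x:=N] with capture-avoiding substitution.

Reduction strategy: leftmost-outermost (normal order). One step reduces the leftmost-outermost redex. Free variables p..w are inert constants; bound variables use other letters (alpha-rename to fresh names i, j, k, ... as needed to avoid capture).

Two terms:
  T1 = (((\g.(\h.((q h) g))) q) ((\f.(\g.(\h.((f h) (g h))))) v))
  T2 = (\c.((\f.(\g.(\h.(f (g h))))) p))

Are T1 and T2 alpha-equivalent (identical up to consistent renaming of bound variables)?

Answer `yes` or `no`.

Answer: no

Derivation:
Term 1: (((\g.(\h.((q h) g))) q) ((\f.(\g.(\h.((f h) (g h))))) v))
Term 2: (\c.((\f.(\g.(\h.(f (g h))))) p))
Alpha-equivalence: compare structure up to binder renaming.
Result: False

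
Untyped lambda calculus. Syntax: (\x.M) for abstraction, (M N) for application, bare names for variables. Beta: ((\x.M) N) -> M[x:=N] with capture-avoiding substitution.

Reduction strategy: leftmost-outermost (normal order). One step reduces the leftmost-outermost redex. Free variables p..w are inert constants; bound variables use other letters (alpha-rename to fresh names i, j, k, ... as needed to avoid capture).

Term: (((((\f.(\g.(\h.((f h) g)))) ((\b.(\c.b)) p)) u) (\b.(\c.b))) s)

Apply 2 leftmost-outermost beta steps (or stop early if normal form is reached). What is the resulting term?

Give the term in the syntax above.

Step 0: (((((\f.(\g.(\h.((f h) g)))) ((\b.(\c.b)) p)) u) (\b.(\c.b))) s)
Step 1: ((((\g.(\h.((((\b.(\c.b)) p) h) g))) u) (\b.(\c.b))) s)
Step 2: (((\h.((((\b.(\c.b)) p) h) u)) (\b.(\c.b))) s)

Answer: (((\h.((((\b.(\c.b)) p) h) u)) (\b.(\c.b))) s)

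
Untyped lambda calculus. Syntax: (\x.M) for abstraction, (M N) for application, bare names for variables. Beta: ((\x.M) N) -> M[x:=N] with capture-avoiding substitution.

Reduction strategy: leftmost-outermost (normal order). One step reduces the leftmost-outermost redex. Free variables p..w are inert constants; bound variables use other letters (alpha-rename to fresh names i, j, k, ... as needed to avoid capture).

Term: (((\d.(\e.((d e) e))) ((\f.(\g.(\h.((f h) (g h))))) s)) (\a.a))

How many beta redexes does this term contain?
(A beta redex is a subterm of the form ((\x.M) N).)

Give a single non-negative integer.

Answer: 2

Derivation:
Term: (((\d.(\e.((d e) e))) ((\f.(\g.(\h.((f h) (g h))))) s)) (\a.a))
  Redex: ((\d.(\e.((d e) e))) ((\f.(\g.(\h.((f h) (g h))))) s))
  Redex: ((\f.(\g.(\h.((f h) (g h))))) s)
Total redexes: 2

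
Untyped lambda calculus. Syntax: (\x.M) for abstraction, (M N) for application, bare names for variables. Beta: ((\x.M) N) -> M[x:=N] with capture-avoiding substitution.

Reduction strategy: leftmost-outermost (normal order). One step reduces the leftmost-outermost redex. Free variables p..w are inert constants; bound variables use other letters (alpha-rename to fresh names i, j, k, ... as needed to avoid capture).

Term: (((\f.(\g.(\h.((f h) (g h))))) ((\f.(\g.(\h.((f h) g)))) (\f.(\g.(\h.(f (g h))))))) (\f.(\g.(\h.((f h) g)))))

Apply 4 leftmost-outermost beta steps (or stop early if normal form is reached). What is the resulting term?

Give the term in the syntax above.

Answer: (\h.((\i.(((\f.(\g.(\h.(f (g h))))) i) h)) ((\f.(\g.(\h.((f h) g)))) h)))

Derivation:
Step 0: (((\f.(\g.(\h.((f h) (g h))))) ((\f.(\g.(\h.((f h) g)))) (\f.(\g.(\h.(f (g h))))))) (\f.(\g.(\h.((f h) g)))))
Step 1: ((\g.(\h.((((\f.(\g.(\h.((f h) g)))) (\f.(\g.(\h.(f (g h)))))) h) (g h)))) (\f.(\g.(\h.((f h) g)))))
Step 2: (\h.((((\f.(\g.(\h.((f h) g)))) (\f.(\g.(\h.(f (g h)))))) h) ((\f.(\g.(\h.((f h) g)))) h)))
Step 3: (\h.(((\g.(\h.(((\f.(\g.(\h.(f (g h))))) h) g))) h) ((\f.(\g.(\h.((f h) g)))) h)))
Step 4: (\h.((\i.(((\f.(\g.(\h.(f (g h))))) i) h)) ((\f.(\g.(\h.((f h) g)))) h)))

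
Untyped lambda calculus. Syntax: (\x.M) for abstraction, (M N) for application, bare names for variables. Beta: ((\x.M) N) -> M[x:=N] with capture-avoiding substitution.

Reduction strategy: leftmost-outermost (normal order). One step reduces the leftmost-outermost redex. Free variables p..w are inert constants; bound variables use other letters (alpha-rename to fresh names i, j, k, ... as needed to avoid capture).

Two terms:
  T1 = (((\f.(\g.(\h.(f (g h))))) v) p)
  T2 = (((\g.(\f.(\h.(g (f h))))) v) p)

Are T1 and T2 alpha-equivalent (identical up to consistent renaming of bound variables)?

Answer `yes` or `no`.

Term 1: (((\f.(\g.(\h.(f (g h))))) v) p)
Term 2: (((\g.(\f.(\h.(g (f h))))) v) p)
Alpha-equivalence: compare structure up to binder renaming.
Result: True

Answer: yes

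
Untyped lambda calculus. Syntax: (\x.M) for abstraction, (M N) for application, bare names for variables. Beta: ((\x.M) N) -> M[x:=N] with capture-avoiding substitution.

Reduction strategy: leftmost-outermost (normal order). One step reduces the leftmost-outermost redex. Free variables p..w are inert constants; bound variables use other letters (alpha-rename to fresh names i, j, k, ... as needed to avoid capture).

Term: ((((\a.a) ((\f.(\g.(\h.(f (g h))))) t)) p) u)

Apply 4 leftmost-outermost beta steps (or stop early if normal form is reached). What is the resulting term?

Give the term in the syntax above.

Answer: (t (p u))

Derivation:
Step 0: ((((\a.a) ((\f.(\g.(\h.(f (g h))))) t)) p) u)
Step 1: ((((\f.(\g.(\h.(f (g h))))) t) p) u)
Step 2: (((\g.(\h.(t (g h)))) p) u)
Step 3: ((\h.(t (p h))) u)
Step 4: (t (p u))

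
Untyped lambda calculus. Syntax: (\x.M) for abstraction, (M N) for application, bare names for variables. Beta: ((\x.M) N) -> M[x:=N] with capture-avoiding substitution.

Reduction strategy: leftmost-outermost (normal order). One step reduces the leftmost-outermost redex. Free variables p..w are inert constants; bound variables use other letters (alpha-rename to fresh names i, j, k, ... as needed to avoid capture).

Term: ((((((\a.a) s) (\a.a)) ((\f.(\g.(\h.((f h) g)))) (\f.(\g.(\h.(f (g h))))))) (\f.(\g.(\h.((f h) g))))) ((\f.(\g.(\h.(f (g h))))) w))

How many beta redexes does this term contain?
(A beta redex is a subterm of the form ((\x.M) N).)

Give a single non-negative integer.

Term: ((((((\a.a) s) (\a.a)) ((\f.(\g.(\h.((f h) g)))) (\f.(\g.(\h.(f (g h))))))) (\f.(\g.(\h.((f h) g))))) ((\f.(\g.(\h.(f (g h))))) w))
  Redex: ((\a.a) s)
  Redex: ((\f.(\g.(\h.((f h) g)))) (\f.(\g.(\h.(f (g h))))))
  Redex: ((\f.(\g.(\h.(f (g h))))) w)
Total redexes: 3

Answer: 3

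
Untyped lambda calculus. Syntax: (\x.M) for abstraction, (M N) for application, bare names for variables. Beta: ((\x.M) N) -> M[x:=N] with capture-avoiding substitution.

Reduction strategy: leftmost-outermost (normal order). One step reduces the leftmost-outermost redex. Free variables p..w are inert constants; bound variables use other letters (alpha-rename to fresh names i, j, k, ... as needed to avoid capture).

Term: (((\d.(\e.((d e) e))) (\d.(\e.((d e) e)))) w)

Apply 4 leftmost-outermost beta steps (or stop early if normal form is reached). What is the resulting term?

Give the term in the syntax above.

Step 0: (((\d.(\e.((d e) e))) (\d.(\e.((d e) e)))) w)
Step 1: ((\e.(((\d.(\e.((d e) e))) e) e)) w)
Step 2: (((\d.(\e.((d e) e))) w) w)
Step 3: ((\e.((w e) e)) w)
Step 4: ((w w) w)

Answer: ((w w) w)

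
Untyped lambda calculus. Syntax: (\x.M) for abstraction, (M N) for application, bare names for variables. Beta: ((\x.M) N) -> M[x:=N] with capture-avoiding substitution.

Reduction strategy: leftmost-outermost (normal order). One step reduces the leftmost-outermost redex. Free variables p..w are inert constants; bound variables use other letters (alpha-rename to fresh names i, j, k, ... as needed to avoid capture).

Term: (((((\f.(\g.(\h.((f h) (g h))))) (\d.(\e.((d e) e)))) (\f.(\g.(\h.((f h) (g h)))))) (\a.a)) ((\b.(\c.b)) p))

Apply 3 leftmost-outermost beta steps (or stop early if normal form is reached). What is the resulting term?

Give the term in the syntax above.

Step 0: (((((\f.(\g.(\h.((f h) (g h))))) (\d.(\e.((d e) e)))) (\f.(\g.(\h.((f h) (g h)))))) (\a.a)) ((\b.(\c.b)) p))
Step 1: ((((\g.(\h.(((\d.(\e.((d e) e))) h) (g h)))) (\f.(\g.(\h.((f h) (g h)))))) (\a.a)) ((\b.(\c.b)) p))
Step 2: (((\h.(((\d.(\e.((d e) e))) h) ((\f.(\g.(\h.((f h) (g h))))) h))) (\a.a)) ((\b.(\c.b)) p))
Step 3: ((((\d.(\e.((d e) e))) (\a.a)) ((\f.(\g.(\h.((f h) (g h))))) (\a.a))) ((\b.(\c.b)) p))

Answer: ((((\d.(\e.((d e) e))) (\a.a)) ((\f.(\g.(\h.((f h) (g h))))) (\a.a))) ((\b.(\c.b)) p))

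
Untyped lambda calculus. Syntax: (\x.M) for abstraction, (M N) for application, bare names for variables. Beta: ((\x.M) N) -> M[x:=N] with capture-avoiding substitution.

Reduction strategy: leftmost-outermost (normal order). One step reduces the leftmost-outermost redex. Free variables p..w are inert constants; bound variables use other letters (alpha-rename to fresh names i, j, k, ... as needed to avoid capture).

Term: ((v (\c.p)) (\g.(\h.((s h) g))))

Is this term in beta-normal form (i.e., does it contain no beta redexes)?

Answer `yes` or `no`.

Term: ((v (\c.p)) (\g.(\h.((s h) g))))
No beta redexes found.

Answer: yes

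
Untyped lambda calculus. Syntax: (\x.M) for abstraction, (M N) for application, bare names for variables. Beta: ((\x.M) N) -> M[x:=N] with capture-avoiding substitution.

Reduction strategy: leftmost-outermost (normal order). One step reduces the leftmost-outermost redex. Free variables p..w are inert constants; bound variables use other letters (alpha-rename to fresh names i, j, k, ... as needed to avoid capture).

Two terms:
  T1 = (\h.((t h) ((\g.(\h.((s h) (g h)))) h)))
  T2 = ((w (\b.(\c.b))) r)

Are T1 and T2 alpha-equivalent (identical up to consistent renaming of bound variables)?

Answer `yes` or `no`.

Answer: no

Derivation:
Term 1: (\h.((t h) ((\g.(\h.((s h) (g h)))) h)))
Term 2: ((w (\b.(\c.b))) r)
Alpha-equivalence: compare structure up to binder renaming.
Result: False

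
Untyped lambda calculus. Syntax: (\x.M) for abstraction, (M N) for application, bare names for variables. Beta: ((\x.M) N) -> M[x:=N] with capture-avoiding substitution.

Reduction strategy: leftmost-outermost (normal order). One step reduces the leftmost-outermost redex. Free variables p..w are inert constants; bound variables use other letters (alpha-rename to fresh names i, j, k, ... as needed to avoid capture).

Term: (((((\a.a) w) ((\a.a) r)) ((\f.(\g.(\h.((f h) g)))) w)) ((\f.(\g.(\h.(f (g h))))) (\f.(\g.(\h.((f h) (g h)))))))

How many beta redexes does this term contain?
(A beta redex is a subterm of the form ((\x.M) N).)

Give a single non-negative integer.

Term: (((((\a.a) w) ((\a.a) r)) ((\f.(\g.(\h.((f h) g)))) w)) ((\f.(\g.(\h.(f (g h))))) (\f.(\g.(\h.((f h) (g h)))))))
  Redex: ((\a.a) w)
  Redex: ((\a.a) r)
  Redex: ((\f.(\g.(\h.((f h) g)))) w)
  Redex: ((\f.(\g.(\h.(f (g h))))) (\f.(\g.(\h.((f h) (g h))))))
Total redexes: 4

Answer: 4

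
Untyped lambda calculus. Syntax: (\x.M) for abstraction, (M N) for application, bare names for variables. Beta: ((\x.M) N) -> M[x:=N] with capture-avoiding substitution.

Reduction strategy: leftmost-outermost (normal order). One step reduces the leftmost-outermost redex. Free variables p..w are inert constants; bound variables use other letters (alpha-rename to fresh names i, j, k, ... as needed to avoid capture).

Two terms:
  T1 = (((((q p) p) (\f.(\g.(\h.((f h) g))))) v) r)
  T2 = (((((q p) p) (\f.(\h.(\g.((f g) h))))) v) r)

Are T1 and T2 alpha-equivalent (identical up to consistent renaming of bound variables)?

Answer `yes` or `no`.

Answer: yes

Derivation:
Term 1: (((((q p) p) (\f.(\g.(\h.((f h) g))))) v) r)
Term 2: (((((q p) p) (\f.(\h.(\g.((f g) h))))) v) r)
Alpha-equivalence: compare structure up to binder renaming.
Result: True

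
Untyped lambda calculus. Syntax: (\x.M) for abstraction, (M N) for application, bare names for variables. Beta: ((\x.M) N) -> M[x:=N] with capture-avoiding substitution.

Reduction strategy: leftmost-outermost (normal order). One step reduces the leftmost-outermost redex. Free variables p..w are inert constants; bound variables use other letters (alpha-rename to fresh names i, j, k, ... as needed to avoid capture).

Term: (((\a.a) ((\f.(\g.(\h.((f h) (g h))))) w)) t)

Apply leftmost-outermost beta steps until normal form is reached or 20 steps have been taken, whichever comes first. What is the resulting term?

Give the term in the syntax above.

Answer: (\h.((w h) (t h)))

Derivation:
Step 0: (((\a.a) ((\f.(\g.(\h.((f h) (g h))))) w)) t)
Step 1: (((\f.(\g.(\h.((f h) (g h))))) w) t)
Step 2: ((\g.(\h.((w h) (g h)))) t)
Step 3: (\h.((w h) (t h)))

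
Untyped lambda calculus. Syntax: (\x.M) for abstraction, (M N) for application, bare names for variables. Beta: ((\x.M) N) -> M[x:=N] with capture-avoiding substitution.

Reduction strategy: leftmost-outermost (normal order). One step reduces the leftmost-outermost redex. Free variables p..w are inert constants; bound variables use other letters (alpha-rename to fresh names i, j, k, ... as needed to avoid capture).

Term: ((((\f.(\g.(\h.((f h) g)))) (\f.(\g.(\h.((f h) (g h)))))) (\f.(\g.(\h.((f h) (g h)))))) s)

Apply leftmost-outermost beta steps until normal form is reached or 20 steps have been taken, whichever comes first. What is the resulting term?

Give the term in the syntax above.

Step 0: ((((\f.(\g.(\h.((f h) g)))) (\f.(\g.(\h.((f h) (g h)))))) (\f.(\g.(\h.((f h) (g h)))))) s)
Step 1: (((\g.(\h.(((\f.(\g.(\h.((f h) (g h))))) h) g))) (\f.(\g.(\h.((f h) (g h)))))) s)
Step 2: ((\h.(((\f.(\g.(\h.((f h) (g h))))) h) (\f.(\g.(\h.((f h) (g h))))))) s)
Step 3: (((\f.(\g.(\h.((f h) (g h))))) s) (\f.(\g.(\h.((f h) (g h))))))
Step 4: ((\g.(\h.((s h) (g h)))) (\f.(\g.(\h.((f h) (g h))))))
Step 5: (\h.((s h) ((\f.(\g.(\h.((f h) (g h))))) h)))
Step 6: (\h.((s h) (\g.(\i.((h i) (g i))))))

Answer: (\h.((s h) (\g.(\i.((h i) (g i))))))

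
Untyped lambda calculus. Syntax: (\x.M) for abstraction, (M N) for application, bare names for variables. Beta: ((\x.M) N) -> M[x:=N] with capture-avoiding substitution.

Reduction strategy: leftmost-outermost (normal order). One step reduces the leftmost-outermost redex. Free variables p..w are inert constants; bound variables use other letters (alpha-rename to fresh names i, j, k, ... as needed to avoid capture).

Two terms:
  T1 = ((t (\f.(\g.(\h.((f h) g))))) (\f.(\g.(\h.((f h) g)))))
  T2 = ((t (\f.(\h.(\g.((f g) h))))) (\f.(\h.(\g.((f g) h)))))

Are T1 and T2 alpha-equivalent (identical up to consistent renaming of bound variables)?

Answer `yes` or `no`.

Answer: yes

Derivation:
Term 1: ((t (\f.(\g.(\h.((f h) g))))) (\f.(\g.(\h.((f h) g)))))
Term 2: ((t (\f.(\h.(\g.((f g) h))))) (\f.(\h.(\g.((f g) h)))))
Alpha-equivalence: compare structure up to binder renaming.
Result: True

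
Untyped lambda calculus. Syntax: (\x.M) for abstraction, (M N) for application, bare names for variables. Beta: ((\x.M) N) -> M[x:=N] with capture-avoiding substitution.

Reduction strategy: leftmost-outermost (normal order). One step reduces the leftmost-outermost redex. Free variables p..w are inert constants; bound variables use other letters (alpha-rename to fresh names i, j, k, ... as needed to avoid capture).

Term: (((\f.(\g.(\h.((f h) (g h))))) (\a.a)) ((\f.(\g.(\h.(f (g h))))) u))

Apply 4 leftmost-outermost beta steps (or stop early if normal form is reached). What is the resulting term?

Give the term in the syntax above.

Answer: (\h.(h ((\g.(\h.(u (g h)))) h)))

Derivation:
Step 0: (((\f.(\g.(\h.((f h) (g h))))) (\a.a)) ((\f.(\g.(\h.(f (g h))))) u))
Step 1: ((\g.(\h.(((\a.a) h) (g h)))) ((\f.(\g.(\h.(f (g h))))) u))
Step 2: (\h.(((\a.a) h) (((\f.(\g.(\h.(f (g h))))) u) h)))
Step 3: (\h.(h (((\f.(\g.(\h.(f (g h))))) u) h)))
Step 4: (\h.(h ((\g.(\h.(u (g h)))) h)))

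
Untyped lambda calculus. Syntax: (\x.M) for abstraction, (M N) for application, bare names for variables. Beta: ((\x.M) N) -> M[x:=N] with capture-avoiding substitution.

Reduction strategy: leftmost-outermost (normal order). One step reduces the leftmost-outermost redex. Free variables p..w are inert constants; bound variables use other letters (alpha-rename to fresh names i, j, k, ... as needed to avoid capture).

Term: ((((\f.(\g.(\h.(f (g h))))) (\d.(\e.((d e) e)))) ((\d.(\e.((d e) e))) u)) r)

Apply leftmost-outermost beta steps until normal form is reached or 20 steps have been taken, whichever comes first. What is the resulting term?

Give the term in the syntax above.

Step 0: ((((\f.(\g.(\h.(f (g h))))) (\d.(\e.((d e) e)))) ((\d.(\e.((d e) e))) u)) r)
Step 1: (((\g.(\h.((\d.(\e.((d e) e))) (g h)))) ((\d.(\e.((d e) e))) u)) r)
Step 2: ((\h.((\d.(\e.((d e) e))) (((\d.(\e.((d e) e))) u) h))) r)
Step 3: ((\d.(\e.((d e) e))) (((\d.(\e.((d e) e))) u) r))
Step 4: (\e.(((((\d.(\e.((d e) e))) u) r) e) e))
Step 5: (\e.((((\e.((u e) e)) r) e) e))
Step 6: (\e.((((u r) r) e) e))

Answer: (\e.((((u r) r) e) e))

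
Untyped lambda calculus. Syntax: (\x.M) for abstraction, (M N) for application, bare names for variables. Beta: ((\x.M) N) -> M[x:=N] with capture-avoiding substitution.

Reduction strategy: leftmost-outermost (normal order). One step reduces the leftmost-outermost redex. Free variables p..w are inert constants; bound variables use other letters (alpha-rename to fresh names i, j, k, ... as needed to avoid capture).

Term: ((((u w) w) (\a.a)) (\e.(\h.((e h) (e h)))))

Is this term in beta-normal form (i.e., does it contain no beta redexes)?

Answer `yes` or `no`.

Answer: yes

Derivation:
Term: ((((u w) w) (\a.a)) (\e.(\h.((e h) (e h)))))
No beta redexes found.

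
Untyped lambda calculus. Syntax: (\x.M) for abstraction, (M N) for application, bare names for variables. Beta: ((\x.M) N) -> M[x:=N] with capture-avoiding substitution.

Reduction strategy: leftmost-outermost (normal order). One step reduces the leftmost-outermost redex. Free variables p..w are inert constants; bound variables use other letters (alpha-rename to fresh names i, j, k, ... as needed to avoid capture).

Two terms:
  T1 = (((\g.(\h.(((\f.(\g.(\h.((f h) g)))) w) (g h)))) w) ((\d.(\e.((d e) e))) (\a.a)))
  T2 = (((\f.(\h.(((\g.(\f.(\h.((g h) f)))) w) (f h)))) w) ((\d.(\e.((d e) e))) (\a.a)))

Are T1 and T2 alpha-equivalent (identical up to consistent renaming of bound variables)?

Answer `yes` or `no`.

Answer: yes

Derivation:
Term 1: (((\g.(\h.(((\f.(\g.(\h.((f h) g)))) w) (g h)))) w) ((\d.(\e.((d e) e))) (\a.a)))
Term 2: (((\f.(\h.(((\g.(\f.(\h.((g h) f)))) w) (f h)))) w) ((\d.(\e.((d e) e))) (\a.a)))
Alpha-equivalence: compare structure up to binder renaming.
Result: True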